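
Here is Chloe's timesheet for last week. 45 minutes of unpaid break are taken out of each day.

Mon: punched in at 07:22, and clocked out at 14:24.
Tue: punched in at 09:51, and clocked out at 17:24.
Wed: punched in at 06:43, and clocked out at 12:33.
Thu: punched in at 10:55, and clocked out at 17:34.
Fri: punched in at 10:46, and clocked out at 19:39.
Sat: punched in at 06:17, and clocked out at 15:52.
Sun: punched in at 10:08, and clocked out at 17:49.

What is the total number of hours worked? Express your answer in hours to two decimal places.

47.97 hours

Mon: 07:22–14:24 = 7 h 2 min; less 45 min break → 6 h 17 min
Tue: 09:51–17:24 = 7 h 33 min; less 45 min break → 6 h 48 min
Wed: 06:43–12:33 = 5 h 50 min; less 45 min break → 5 h 5 min
Thu: 10:55–17:34 = 6 h 39 min; less 45 min break → 5 h 54 min
Fri: 10:46–19:39 = 8 h 53 min; less 45 min break → 8 h 8 min
Sat: 06:17–15:52 = 9 h 35 min; less 45 min break → 8 h 50 min
Sun: 10:08–17:49 = 7 h 41 min; less 45 min break → 6 h 56 min
Total: 6 h 17 min + 6 h 48 min + 5 h 5 min + 5 h 54 min + 8 h 8 min + 8 h 50 min + 6 h 56 min = 47 h 58 min.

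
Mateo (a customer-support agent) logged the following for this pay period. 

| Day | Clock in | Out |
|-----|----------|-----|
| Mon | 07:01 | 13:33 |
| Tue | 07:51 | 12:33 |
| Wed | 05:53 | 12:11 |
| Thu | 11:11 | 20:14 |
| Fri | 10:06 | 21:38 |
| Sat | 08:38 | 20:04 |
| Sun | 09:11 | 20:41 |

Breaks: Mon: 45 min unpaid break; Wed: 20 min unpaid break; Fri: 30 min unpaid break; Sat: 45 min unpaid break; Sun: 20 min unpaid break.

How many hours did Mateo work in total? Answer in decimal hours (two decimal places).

Mon: 07:01–13:33 = 6 h 32 min; less 45 min break → 5 h 47 min
Tue: 07:51–12:33 = 4 h 42 min
Wed: 05:53–12:11 = 6 h 18 min; less 20 min break → 5 h 58 min
Thu: 11:11–20:14 = 9 h 3 min
Fri: 10:06–21:38 = 11 h 32 min; less 30 min break → 11 h 2 min
Sat: 08:38–20:04 = 11 h 26 min; less 45 min break → 10 h 41 min
Sun: 09:11–20:41 = 11 h 30 min; less 20 min break → 11 h 10 min
Total: 5 h 47 min + 4 h 42 min + 5 h 58 min + 9 h 3 min + 11 h 2 min + 10 h 41 min + 11 h 10 min = 58 h 23 min.

58.38 hours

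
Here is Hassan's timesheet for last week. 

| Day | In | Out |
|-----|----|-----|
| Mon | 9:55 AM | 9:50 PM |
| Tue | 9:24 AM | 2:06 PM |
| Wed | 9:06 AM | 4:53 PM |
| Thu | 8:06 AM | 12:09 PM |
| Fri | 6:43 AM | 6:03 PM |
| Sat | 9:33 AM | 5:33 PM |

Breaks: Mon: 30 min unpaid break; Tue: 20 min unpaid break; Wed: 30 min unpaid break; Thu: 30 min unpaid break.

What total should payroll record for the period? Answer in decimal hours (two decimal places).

Mon: 9:55 AM–9:50 PM = 11 h 55 min; less 30 min break → 11 h 25 min
Tue: 9:24 AM–2:06 PM = 4 h 42 min; less 20 min break → 4 h 22 min
Wed: 9:06 AM–4:53 PM = 7 h 47 min; less 30 min break → 7 h 17 min
Thu: 8:06 AM–12:09 PM = 4 h 3 min; less 30 min break → 3 h 33 min
Fri: 6:43 AM–6:03 PM = 11 h 20 min
Sat: 9:33 AM–5:33 PM = 8 h 0 min
Total: 11 h 25 min + 4 h 22 min + 7 h 17 min + 3 h 33 min + 11 h 20 min + 8 h 0 min = 45 h 57 min.

45.95 hours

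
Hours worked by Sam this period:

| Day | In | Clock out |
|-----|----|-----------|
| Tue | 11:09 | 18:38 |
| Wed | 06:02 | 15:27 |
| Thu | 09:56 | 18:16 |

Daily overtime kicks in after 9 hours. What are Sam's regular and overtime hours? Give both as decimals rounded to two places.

Regular 24.82 hours, overtime 0.42 hours

Tue: 11:09–18:38 = 7 h 29 min
Wed: 06:02–15:27 = 9 h 25 min
Thu: 09:56–18:16 = 8 h 20 min
Tue reg 7 h 29 min / OT 0 h 0 min; Wed reg 9 h 0 min / OT 0 h 25 min; Thu reg 8 h 20 min / OT 0 h 0 min.
Totals: regular 24 h 49 min, overtime 0 h 25 min.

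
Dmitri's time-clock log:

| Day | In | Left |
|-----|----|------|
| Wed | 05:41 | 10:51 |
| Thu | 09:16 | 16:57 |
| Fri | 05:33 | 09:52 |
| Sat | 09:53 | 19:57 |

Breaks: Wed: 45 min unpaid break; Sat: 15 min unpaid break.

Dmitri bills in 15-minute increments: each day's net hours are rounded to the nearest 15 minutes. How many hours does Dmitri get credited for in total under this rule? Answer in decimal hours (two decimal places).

Wed: 05:41–10:51 = 5 h 10 min − 45 min = 4 h 25 min → rounds to 4 h 30 min
Thu: 09:16–16:57 = 7 h 41 min → rounds to 7 h 45 min
Fri: 05:33–09:52 = 4 h 19 min → rounds to 4 h 15 min
Sat: 09:53–19:57 = 10 h 4 min − 15 min = 9 h 49 min → rounds to 9 h 45 min
Total credited: 26 h 15 min.

26.25 hours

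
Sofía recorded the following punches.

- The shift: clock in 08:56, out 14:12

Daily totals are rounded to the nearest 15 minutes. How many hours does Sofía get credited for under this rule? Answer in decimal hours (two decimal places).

The shift: 08:56–14:12 = 5 h 16 min → rounds to 5 h 15 min

5.25 hours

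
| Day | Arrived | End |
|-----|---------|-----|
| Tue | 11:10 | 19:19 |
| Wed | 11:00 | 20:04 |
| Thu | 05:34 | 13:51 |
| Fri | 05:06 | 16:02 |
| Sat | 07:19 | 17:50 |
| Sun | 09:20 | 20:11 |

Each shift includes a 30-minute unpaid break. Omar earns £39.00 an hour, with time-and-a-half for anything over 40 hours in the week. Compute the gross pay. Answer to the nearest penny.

£2425.80

Tue: 11:10–19:19 = 8 h 9 min; less 30 min break → 7 h 39 min
Wed: 11:00–20:04 = 9 h 4 min; less 30 min break → 8 h 34 min
Thu: 05:34–13:51 = 8 h 17 min; less 30 min break → 7 h 47 min
Fri: 05:06–16:02 = 10 h 56 min; less 30 min break → 10 h 26 min
Sat: 07:19–17:50 = 10 h 31 min; less 30 min break → 10 h 1 min
Sun: 09:20–20:11 = 10 h 51 min; less 30 min break → 10 h 21 min
Total worked: 54 h 48 min = 3288 min.
Regular 40 h 0 min = 2400 min at £39.00/h; overtime 14 h 48 min = 888 min at £58.50/h.
Pay = (2400 × £39.00 + 888 × £58.50) ÷ 60 = £2425.80.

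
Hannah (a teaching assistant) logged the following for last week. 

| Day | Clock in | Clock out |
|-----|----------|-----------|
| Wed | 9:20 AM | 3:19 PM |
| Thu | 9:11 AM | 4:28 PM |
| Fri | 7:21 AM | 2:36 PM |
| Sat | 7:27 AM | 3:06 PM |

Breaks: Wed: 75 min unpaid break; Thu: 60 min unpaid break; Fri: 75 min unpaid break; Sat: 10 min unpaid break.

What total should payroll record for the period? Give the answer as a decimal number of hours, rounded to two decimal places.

24.50 hours

Wed: 9:20 AM–3:19 PM = 5 h 59 min; less 75 min break → 4 h 44 min
Thu: 9:11 AM–4:28 PM = 7 h 17 min; less 60 min break → 6 h 17 min
Fri: 7:21 AM–2:36 PM = 7 h 15 min; less 75 min break → 6 h 0 min
Sat: 7:27 AM–3:06 PM = 7 h 39 min; less 10 min break → 7 h 29 min
Total: 4 h 44 min + 6 h 17 min + 6 h 0 min + 7 h 29 min = 24 h 30 min.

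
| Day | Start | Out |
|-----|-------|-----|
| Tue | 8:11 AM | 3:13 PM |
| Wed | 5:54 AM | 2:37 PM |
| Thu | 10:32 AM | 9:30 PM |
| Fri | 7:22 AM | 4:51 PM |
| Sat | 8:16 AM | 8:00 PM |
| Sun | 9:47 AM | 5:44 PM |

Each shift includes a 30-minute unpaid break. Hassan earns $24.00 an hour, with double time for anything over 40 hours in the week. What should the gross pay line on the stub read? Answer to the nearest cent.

$1578.40

Tue: 8:11 AM–3:13 PM = 7 h 2 min; less 30 min break → 6 h 32 min
Wed: 5:54 AM–2:37 PM = 8 h 43 min; less 30 min break → 8 h 13 min
Thu: 10:32 AM–9:30 PM = 10 h 58 min; less 30 min break → 10 h 28 min
Fri: 7:22 AM–4:51 PM = 9 h 29 min; less 30 min break → 8 h 59 min
Sat: 8:16 AM–8:00 PM = 11 h 44 min; less 30 min break → 11 h 14 min
Sun: 9:47 AM–5:44 PM = 7 h 57 min; less 30 min break → 7 h 27 min
Total worked: 52 h 53 min = 3173 min.
Regular 40 h 0 min = 2400 min at $24.00/h; overtime 12 h 53 min = 773 min at $48.00/h.
Pay = (2400 × $24.00 + 773 × $48.00) ÷ 60 = $1578.40.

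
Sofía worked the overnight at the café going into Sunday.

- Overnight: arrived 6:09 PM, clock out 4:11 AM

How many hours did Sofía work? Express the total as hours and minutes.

Overnight: 6:09 PM → midnight = 5 h 51 min; midnight → 4:11 AM = 4 h 11 min; span 10 h 2 min

10 h 2 min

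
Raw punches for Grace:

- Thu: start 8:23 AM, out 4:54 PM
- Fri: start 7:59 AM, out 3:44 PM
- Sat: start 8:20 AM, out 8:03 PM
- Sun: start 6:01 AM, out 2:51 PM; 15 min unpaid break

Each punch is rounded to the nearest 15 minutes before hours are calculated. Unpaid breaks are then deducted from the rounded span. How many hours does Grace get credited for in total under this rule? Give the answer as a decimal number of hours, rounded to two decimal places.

36.50 hours

Thu: in 8:23 AM→8:30 AM, out 4:54 PM→5:00 PM; 8 h 30 min
Fri: in 7:59 AM→8:00 AM, out 3:44 PM→3:45 PM; 7 h 45 min
Sat: in 8:20 AM→8:15 AM, out 8:03 PM→8:00 PM; 11 h 45 min
Sun: in 6:01 AM→6:00 AM, out 2:51 PM→2:45 PM; 8 h 45 min − 15 min = 8 h 30 min
Total credited: 36 h 30 min.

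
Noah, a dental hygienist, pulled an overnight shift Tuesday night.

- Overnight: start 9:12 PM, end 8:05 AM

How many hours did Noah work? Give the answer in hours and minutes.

10 h 53 min

Overnight: 9:12 PM → midnight = 2 h 48 min; midnight → 8:05 AM = 8 h 5 min; span 10 h 53 min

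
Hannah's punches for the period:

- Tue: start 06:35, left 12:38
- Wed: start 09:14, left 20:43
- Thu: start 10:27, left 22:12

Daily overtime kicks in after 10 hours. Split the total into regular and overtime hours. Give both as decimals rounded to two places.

Regular 26.05 hours, overtime 3.23 hours

Tue: 06:35–12:38 = 6 h 3 min
Wed: 09:14–20:43 = 11 h 29 min
Thu: 10:27–22:12 = 11 h 45 min
Tue reg 6 h 3 min / OT 0 h 0 min; Wed reg 10 h 0 min / OT 1 h 29 min; Thu reg 10 h 0 min / OT 1 h 45 min.
Totals: regular 26 h 3 min, overtime 3 h 14 min.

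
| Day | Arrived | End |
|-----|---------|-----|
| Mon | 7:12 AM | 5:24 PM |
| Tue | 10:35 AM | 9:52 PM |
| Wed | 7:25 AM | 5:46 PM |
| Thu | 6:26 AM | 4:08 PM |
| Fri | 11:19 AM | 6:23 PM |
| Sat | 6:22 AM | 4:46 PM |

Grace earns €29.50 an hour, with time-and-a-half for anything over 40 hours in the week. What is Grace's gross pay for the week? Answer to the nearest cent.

€2020.75

Mon: 7:12 AM–5:24 PM = 10 h 12 min
Tue: 10:35 AM–9:52 PM = 11 h 17 min
Wed: 7:25 AM–5:46 PM = 10 h 21 min
Thu: 6:26 AM–4:08 PM = 9 h 42 min
Fri: 11:19 AM–6:23 PM = 7 h 4 min
Sat: 6:22 AM–4:46 PM = 10 h 24 min
Total worked: 59 h 0 min = 3540 min.
Regular 40 h 0 min = 2400 min at €29.50/h; overtime 19 h 0 min = 1140 min at €44.25/h.
Pay = (2400 × €29.50 + 1140 × €44.25) ÷ 60 = €2020.75.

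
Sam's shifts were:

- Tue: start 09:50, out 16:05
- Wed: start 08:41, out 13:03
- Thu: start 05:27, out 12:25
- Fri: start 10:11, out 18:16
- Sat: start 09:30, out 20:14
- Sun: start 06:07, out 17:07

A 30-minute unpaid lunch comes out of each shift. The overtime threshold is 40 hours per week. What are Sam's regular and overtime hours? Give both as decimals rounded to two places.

Regular 40.00 hours, overtime 4.40 hours

Tue: 09:50–16:05 = 6 h 15 min; less 30 min break → 5 h 45 min
Wed: 08:41–13:03 = 4 h 22 min; less 30 min break → 3 h 52 min
Thu: 05:27–12:25 = 6 h 58 min; less 30 min break → 6 h 28 min
Fri: 10:11–18:16 = 8 h 5 min; less 30 min break → 7 h 35 min
Sat: 09:30–20:14 = 10 h 44 min; less 30 min break → 10 h 14 min
Sun: 06:07–17:07 = 11 h 0 min; less 30 min break → 10 h 30 min
Total worked: 44 h 24 min = 44.40 h.
Threshold 40 h → overtime 4 h 24 min, regular 40 h 0 min.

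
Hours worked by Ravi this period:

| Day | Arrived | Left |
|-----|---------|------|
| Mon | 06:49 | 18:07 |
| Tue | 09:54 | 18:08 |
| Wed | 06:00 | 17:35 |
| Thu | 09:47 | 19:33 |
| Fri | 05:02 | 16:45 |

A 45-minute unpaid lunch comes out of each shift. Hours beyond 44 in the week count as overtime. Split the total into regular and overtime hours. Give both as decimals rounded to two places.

Mon: 06:49–18:07 = 11 h 18 min; less 45 min break → 10 h 33 min
Tue: 09:54–18:08 = 8 h 14 min; less 45 min break → 7 h 29 min
Wed: 06:00–17:35 = 11 h 35 min; less 45 min break → 10 h 50 min
Thu: 09:47–19:33 = 9 h 46 min; less 45 min break → 9 h 1 min
Fri: 05:02–16:45 = 11 h 43 min; less 45 min break → 10 h 58 min
Total worked: 48 h 51 min = 48.85 h.
Threshold 44 h → overtime 4 h 51 min, regular 44 h 0 min.

Regular 44.00 hours, overtime 4.85 hours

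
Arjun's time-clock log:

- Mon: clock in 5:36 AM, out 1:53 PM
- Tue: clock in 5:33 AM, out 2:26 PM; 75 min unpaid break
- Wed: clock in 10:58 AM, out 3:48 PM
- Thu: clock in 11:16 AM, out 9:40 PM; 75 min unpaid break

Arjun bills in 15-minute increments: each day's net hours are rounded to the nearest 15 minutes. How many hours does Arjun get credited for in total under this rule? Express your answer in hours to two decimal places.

30.00 hours

Mon: 5:36 AM–1:53 PM = 8 h 17 min → rounds to 8 h 15 min
Tue: 5:33 AM–2:26 PM = 8 h 53 min − 75 min = 7 h 38 min → rounds to 7 h 45 min
Wed: 10:58 AM–3:48 PM = 4 h 50 min → rounds to 4 h 45 min
Thu: 11:16 AM–9:40 PM = 10 h 24 min − 75 min = 9 h 9 min → rounds to 9 h 15 min
Total credited: 30 h 0 min.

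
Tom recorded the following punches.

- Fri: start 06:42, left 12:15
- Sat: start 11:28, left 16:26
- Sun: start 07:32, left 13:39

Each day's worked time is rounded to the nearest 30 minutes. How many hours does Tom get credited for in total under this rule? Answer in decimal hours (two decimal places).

16.50 hours

Fri: 06:42–12:15 = 5 h 33 min → rounds to 5 h 30 min
Sat: 11:28–16:26 = 4 h 58 min → rounds to 5 h 0 min
Sun: 07:32–13:39 = 6 h 7 min → rounds to 6 h 0 min
Total credited: 16 h 30 min.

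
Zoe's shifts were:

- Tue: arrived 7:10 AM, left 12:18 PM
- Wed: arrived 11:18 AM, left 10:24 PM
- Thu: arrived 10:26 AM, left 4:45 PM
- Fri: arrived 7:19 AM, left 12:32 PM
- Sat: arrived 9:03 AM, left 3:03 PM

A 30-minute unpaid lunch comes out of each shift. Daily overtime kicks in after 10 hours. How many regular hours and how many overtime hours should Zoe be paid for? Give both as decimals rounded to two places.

Tue: 7:10 AM–12:18 PM = 5 h 8 min; less 30 min break → 4 h 38 min
Wed: 11:18 AM–10:24 PM = 11 h 6 min; less 30 min break → 10 h 36 min
Thu: 10:26 AM–4:45 PM = 6 h 19 min; less 30 min break → 5 h 49 min
Fri: 7:19 AM–12:32 PM = 5 h 13 min; less 30 min break → 4 h 43 min
Sat: 9:03 AM–3:03 PM = 6 h 0 min; less 30 min break → 5 h 30 min
Tue reg 4 h 38 min / OT 0 h 0 min; Wed reg 10 h 0 min / OT 0 h 36 min; Thu reg 5 h 49 min / OT 0 h 0 min; Fri reg 4 h 43 min / OT 0 h 0 min; Sat reg 5 h 30 min / OT 0 h 0 min.
Totals: regular 30 h 40 min, overtime 0 h 36 min.

Regular 30.67 hours, overtime 0.60 hours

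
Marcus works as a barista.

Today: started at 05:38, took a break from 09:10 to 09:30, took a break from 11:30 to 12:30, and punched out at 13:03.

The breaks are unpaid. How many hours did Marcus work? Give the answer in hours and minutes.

6 h 5 min

Today: 05:38–13:03 = 7 h 25 min; less 80 min break → 6 h 5 min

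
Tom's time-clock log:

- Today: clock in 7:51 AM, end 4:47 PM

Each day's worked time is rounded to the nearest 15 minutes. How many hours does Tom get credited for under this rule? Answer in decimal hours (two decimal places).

9.00 hours

Today: 7:51 AM–4:47 PM = 8 h 56 min → rounds to 9 h 0 min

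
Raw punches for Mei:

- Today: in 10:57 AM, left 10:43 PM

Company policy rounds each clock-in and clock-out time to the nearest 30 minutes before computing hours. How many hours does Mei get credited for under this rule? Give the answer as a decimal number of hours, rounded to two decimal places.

11.50 hours

Today: in 10:57 AM→11:00 AM, out 10:43 PM→10:30 PM; 11 h 30 min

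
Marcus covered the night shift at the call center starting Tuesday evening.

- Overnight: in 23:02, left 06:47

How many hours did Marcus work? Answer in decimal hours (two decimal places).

7.75 hours

Overnight: 23:02 → midnight = 0 h 58 min; midnight → 06:47 = 6 h 47 min; span 7 h 45 min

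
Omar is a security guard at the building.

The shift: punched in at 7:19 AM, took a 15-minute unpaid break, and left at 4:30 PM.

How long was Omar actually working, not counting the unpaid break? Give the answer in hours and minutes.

The shift: 7:19 AM–4:30 PM = 9 h 11 min; less 15 min break → 8 h 56 min

8 h 56 min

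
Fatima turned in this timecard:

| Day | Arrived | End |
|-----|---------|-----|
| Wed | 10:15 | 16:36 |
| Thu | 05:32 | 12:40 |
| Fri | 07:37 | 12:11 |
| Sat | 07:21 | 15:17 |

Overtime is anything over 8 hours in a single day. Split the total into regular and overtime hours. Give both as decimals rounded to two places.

Wed: 10:15–16:36 = 6 h 21 min
Thu: 05:32–12:40 = 7 h 8 min
Fri: 07:37–12:11 = 4 h 34 min
Sat: 07:21–15:17 = 7 h 56 min
Wed reg 6 h 21 min / OT 0 h 0 min; Thu reg 7 h 8 min / OT 0 h 0 min; Fri reg 4 h 34 min / OT 0 h 0 min; Sat reg 7 h 56 min / OT 0 h 0 min.
Totals: regular 25 h 59 min, overtime 0 h 0 min.

Regular 25.98 hours, overtime 0.00 hours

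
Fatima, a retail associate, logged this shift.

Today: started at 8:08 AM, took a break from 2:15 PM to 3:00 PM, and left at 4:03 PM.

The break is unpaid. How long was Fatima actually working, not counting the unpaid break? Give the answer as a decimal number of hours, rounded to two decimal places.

7.17 hours

Today: 8:08 AM–4:03 PM = 7 h 55 min; less 45 min break → 7 h 10 min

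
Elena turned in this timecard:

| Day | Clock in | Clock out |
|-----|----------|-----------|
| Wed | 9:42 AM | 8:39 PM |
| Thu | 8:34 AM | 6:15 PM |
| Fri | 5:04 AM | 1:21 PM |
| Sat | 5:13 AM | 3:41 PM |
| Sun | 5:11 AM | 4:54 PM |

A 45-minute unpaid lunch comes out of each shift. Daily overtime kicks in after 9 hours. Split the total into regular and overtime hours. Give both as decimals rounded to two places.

Regular 43.47 hours, overtime 3.88 hours

Wed: 9:42 AM–8:39 PM = 10 h 57 min; less 45 min break → 10 h 12 min
Thu: 8:34 AM–6:15 PM = 9 h 41 min; less 45 min break → 8 h 56 min
Fri: 5:04 AM–1:21 PM = 8 h 17 min; less 45 min break → 7 h 32 min
Sat: 5:13 AM–3:41 PM = 10 h 28 min; less 45 min break → 9 h 43 min
Sun: 5:11 AM–4:54 PM = 11 h 43 min; less 45 min break → 10 h 58 min
Wed reg 9 h 0 min / OT 1 h 12 min; Thu reg 8 h 56 min / OT 0 h 0 min; Fri reg 7 h 32 min / OT 0 h 0 min; Sat reg 9 h 0 min / OT 0 h 43 min; Sun reg 9 h 0 min / OT 1 h 58 min.
Totals: regular 43 h 28 min, overtime 3 h 53 min.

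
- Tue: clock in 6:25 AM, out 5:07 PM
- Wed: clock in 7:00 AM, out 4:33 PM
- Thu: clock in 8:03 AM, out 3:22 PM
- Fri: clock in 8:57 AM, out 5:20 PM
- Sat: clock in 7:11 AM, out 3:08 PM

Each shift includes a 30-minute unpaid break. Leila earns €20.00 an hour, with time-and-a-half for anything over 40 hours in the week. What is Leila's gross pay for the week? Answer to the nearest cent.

€842.00

Tue: 6:25 AM–5:07 PM = 10 h 42 min; less 30 min break → 10 h 12 min
Wed: 7:00 AM–4:33 PM = 9 h 33 min; less 30 min break → 9 h 3 min
Thu: 8:03 AM–3:22 PM = 7 h 19 min; less 30 min break → 6 h 49 min
Fri: 8:57 AM–5:20 PM = 8 h 23 min; less 30 min break → 7 h 53 min
Sat: 7:11 AM–3:08 PM = 7 h 57 min; less 30 min break → 7 h 27 min
Total worked: 41 h 24 min = 2484 min.
Regular 40 h 0 min = 2400 min at €20.00/h; overtime 1 h 24 min = 84 min at €30.00/h.
Pay = (2400 × €20.00 + 84 × €30.00) ÷ 60 = €842.00.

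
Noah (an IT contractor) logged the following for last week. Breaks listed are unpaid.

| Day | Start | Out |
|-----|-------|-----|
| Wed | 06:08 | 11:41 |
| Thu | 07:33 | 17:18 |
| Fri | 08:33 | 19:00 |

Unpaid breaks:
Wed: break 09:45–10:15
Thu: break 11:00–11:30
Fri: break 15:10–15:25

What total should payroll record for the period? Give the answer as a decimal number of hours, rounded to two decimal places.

24.50 hours

Wed: 06:08–11:41 = 5 h 33 min; less 30 min break → 5 h 3 min
Thu: 07:33–17:18 = 9 h 45 min; less 30 min break → 9 h 15 min
Fri: 08:33–19:00 = 10 h 27 min; less 15 min break → 10 h 12 min
Total: 5 h 3 min + 9 h 15 min + 10 h 12 min = 24 h 30 min.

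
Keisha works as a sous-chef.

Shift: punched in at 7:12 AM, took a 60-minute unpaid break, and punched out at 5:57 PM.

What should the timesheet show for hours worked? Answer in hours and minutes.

Shift: 7:12 AM–5:57 PM = 10 h 45 min; less 60 min break → 9 h 45 min

9 h 45 min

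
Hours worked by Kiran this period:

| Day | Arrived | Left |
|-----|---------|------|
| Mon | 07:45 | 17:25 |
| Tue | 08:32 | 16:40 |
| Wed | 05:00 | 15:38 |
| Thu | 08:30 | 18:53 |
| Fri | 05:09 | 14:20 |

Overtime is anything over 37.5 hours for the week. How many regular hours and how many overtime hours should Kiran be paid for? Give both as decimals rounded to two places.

Mon: 07:45–17:25 = 9 h 40 min
Tue: 08:32–16:40 = 8 h 8 min
Wed: 05:00–15:38 = 10 h 38 min
Thu: 08:30–18:53 = 10 h 23 min
Fri: 05:09–14:20 = 9 h 11 min
Total worked: 48 h 0 min = 48.00 h.
Threshold 37.5 h → overtime 10 h 30 min, regular 37 h 30 min.

Regular 37.50 hours, overtime 10.50 hours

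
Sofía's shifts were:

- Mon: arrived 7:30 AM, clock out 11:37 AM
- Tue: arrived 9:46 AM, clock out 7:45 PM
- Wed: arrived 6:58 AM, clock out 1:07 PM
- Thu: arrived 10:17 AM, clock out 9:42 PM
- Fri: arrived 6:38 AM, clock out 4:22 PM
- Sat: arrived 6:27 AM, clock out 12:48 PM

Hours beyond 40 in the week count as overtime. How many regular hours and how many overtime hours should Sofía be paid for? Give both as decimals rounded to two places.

Regular 40.00 hours, overtime 7.75 hours

Mon: 7:30 AM–11:37 AM = 4 h 7 min
Tue: 9:46 AM–7:45 PM = 9 h 59 min
Wed: 6:58 AM–1:07 PM = 6 h 9 min
Thu: 10:17 AM–9:42 PM = 11 h 25 min
Fri: 6:38 AM–4:22 PM = 9 h 44 min
Sat: 6:27 AM–12:48 PM = 6 h 21 min
Total worked: 47 h 45 min = 47.75 h.
Threshold 40 h → overtime 7 h 45 min, regular 40 h 0 min.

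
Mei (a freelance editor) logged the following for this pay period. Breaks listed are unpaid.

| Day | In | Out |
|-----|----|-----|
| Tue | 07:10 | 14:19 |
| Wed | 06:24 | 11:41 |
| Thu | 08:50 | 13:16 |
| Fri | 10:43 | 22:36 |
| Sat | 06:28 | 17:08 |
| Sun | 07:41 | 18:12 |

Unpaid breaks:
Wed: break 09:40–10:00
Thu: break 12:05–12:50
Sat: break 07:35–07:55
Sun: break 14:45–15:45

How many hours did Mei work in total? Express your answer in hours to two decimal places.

Tue: 07:10–14:19 = 7 h 9 min
Wed: 06:24–11:41 = 5 h 17 min; less 20 min break → 4 h 57 min
Thu: 08:50–13:16 = 4 h 26 min; less 45 min break → 3 h 41 min
Fri: 10:43–22:36 = 11 h 53 min
Sat: 06:28–17:08 = 10 h 40 min; less 20 min break → 10 h 20 min
Sun: 07:41–18:12 = 10 h 31 min; less 60 min break → 9 h 31 min
Total: 7 h 9 min + 4 h 57 min + 3 h 41 min + 11 h 53 min + 10 h 20 min + 9 h 31 min = 47 h 31 min.

47.52 hours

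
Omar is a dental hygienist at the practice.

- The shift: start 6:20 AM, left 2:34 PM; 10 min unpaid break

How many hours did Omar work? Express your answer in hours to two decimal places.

8.07 hours

The shift: 6:20 AM–2:34 PM = 8 h 14 min; less 10 min break → 8 h 4 min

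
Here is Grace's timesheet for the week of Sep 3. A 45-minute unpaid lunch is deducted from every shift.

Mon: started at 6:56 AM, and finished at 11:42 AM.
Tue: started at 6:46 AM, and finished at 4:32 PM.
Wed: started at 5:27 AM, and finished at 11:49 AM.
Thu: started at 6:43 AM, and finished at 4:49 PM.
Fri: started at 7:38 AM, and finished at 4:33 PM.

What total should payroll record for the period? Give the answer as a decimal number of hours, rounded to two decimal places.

Mon: 6:56 AM–11:42 AM = 4 h 46 min; less 45 min break → 4 h 1 min
Tue: 6:46 AM–4:32 PM = 9 h 46 min; less 45 min break → 9 h 1 min
Wed: 5:27 AM–11:49 AM = 6 h 22 min; less 45 min break → 5 h 37 min
Thu: 6:43 AM–4:49 PM = 10 h 6 min; less 45 min break → 9 h 21 min
Fri: 7:38 AM–4:33 PM = 8 h 55 min; less 45 min break → 8 h 10 min
Total: 4 h 1 min + 9 h 1 min + 5 h 37 min + 9 h 21 min + 8 h 10 min = 36 h 10 min.

36.17 hours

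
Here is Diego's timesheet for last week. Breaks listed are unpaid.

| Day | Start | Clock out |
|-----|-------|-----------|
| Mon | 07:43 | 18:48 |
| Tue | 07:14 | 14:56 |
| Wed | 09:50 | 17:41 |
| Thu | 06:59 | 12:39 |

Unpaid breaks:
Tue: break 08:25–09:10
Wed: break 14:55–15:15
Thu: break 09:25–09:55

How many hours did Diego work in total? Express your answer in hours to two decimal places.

30.72 hours

Mon: 07:43–18:48 = 11 h 5 min
Tue: 07:14–14:56 = 7 h 42 min; less 45 min break → 6 h 57 min
Wed: 09:50–17:41 = 7 h 51 min; less 20 min break → 7 h 31 min
Thu: 06:59–12:39 = 5 h 40 min; less 30 min break → 5 h 10 min
Total: 11 h 5 min + 6 h 57 min + 7 h 31 min + 5 h 10 min = 30 h 43 min.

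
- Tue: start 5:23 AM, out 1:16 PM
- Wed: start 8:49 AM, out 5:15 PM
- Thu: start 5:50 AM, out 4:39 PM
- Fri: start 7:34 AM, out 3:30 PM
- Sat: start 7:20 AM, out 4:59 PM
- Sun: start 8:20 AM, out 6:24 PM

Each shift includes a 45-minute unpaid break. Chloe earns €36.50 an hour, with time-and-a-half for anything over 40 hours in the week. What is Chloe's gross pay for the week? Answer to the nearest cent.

Tue: 5:23 AM–1:16 PM = 7 h 53 min; less 45 min break → 7 h 8 min
Wed: 8:49 AM–5:15 PM = 8 h 26 min; less 45 min break → 7 h 41 min
Thu: 5:50 AM–4:39 PM = 10 h 49 min; less 45 min break → 10 h 4 min
Fri: 7:34 AM–3:30 PM = 7 h 56 min; less 45 min break → 7 h 11 min
Sat: 7:20 AM–4:59 PM = 9 h 39 min; less 45 min break → 8 h 54 min
Sun: 8:20 AM–6:24 PM = 10 h 4 min; less 45 min break → 9 h 19 min
Total worked: 50 h 17 min = 3017 min.
Regular 40 h 0 min = 2400 min at €36.50/h; overtime 10 h 17 min = 617 min at €54.75/h.
Pay = (2400 × €36.50 + 617 × €54.75) ÷ 60 = €2023.01.

€2023.01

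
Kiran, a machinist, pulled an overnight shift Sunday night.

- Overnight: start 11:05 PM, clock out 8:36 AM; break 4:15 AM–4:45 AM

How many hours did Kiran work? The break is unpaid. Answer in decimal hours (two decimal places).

Overnight: 11:05 PM → midnight = 0 h 55 min; midnight → 8:36 AM = 8 h 36 min; span 9 h 31 min; less 30 min break → 9 h 1 min

9.02 hours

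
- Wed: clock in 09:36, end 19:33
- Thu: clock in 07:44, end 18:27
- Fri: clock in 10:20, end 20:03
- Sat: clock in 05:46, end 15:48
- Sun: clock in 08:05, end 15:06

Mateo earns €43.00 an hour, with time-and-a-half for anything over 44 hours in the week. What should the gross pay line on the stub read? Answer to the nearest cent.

Wed: 09:36–19:33 = 9 h 57 min
Thu: 07:44–18:27 = 10 h 43 min
Fri: 10:20–20:03 = 9 h 43 min
Sat: 05:46–15:48 = 10 h 2 min
Sun: 08:05–15:06 = 7 h 1 min
Total worked: 47 h 26 min = 2846 min.
Regular 44 h 0 min = 2640 min at €43.00/h; overtime 3 h 26 min = 206 min at €64.50/h.
Pay = (2640 × €43.00 + 206 × €64.50) ÷ 60 = €2113.45.

€2113.45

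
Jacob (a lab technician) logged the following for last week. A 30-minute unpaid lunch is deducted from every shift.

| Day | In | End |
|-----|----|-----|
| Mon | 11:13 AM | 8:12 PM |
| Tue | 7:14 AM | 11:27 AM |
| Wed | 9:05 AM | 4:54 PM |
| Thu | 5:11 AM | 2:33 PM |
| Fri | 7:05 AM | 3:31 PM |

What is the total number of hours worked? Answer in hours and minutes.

36 h 19 min

Mon: 11:13 AM–8:12 PM = 8 h 59 min; less 30 min break → 8 h 29 min
Tue: 7:14 AM–11:27 AM = 4 h 13 min; less 30 min break → 3 h 43 min
Wed: 9:05 AM–4:54 PM = 7 h 49 min; less 30 min break → 7 h 19 min
Thu: 5:11 AM–2:33 PM = 9 h 22 min; less 30 min break → 8 h 52 min
Fri: 7:05 AM–3:31 PM = 8 h 26 min; less 30 min break → 7 h 56 min
Total: 8 h 29 min + 3 h 43 min + 7 h 19 min + 8 h 52 min + 7 h 56 min = 36 h 19 min.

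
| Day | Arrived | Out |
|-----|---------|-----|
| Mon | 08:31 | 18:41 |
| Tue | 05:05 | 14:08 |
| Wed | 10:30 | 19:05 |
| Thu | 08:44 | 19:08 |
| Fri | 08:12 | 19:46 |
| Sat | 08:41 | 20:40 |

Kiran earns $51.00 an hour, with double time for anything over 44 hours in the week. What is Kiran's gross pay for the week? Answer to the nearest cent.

Mon: 08:31–18:41 = 10 h 10 min
Tue: 05:05–14:08 = 9 h 3 min
Wed: 10:30–19:05 = 8 h 35 min
Thu: 08:44–19:08 = 10 h 24 min
Fri: 08:12–19:46 = 11 h 34 min
Sat: 08:41–20:40 = 11 h 59 min
Total worked: 61 h 45 min = 3705 min.
Regular 44 h 0 min = 2640 min at $51.00/h; overtime 17 h 45 min = 1065 min at $102.00/h.
Pay = (2640 × $51.00 + 1065 × $102.00) ÷ 60 = $4054.50.

$4054.50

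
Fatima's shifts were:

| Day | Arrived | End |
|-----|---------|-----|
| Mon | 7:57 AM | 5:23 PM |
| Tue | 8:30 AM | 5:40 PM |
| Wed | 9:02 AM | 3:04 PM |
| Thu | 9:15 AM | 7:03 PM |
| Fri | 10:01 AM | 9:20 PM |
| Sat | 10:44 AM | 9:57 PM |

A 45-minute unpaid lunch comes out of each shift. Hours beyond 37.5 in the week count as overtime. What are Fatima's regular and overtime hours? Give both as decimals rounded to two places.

Mon: 7:57 AM–5:23 PM = 9 h 26 min; less 45 min break → 8 h 41 min
Tue: 8:30 AM–5:40 PM = 9 h 10 min; less 45 min break → 8 h 25 min
Wed: 9:02 AM–3:04 PM = 6 h 2 min; less 45 min break → 5 h 17 min
Thu: 9:15 AM–7:03 PM = 9 h 48 min; less 45 min break → 9 h 3 min
Fri: 10:01 AM–9:20 PM = 11 h 19 min; less 45 min break → 10 h 34 min
Sat: 10:44 AM–9:57 PM = 11 h 13 min; less 45 min break → 10 h 28 min
Total worked: 52 h 28 min = 52.47 h.
Threshold 37.5 h → overtime 14 h 58 min, regular 37 h 30 min.

Regular 37.50 hours, overtime 14.97 hours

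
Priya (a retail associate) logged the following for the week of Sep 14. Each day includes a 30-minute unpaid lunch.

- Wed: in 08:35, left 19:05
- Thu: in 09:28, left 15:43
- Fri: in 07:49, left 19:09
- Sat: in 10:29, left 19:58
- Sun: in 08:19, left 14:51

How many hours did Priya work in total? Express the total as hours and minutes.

Wed: 08:35–19:05 = 10 h 30 min; less 30 min break → 10 h 0 min
Thu: 09:28–15:43 = 6 h 15 min; less 30 min break → 5 h 45 min
Fri: 07:49–19:09 = 11 h 20 min; less 30 min break → 10 h 50 min
Sat: 10:29–19:58 = 9 h 29 min; less 30 min break → 8 h 59 min
Sun: 08:19–14:51 = 6 h 32 min; less 30 min break → 6 h 2 min
Total: 10 h 0 min + 5 h 45 min + 10 h 50 min + 8 h 59 min + 6 h 2 min = 41 h 36 min.

41 h 36 min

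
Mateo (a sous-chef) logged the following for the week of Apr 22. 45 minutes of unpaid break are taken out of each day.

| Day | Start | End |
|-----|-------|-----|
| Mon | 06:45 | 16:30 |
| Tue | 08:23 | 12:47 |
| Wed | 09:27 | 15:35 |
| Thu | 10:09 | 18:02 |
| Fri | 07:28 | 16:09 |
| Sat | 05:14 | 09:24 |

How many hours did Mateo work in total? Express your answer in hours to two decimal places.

Mon: 06:45–16:30 = 9 h 45 min; less 45 min break → 9 h 0 min
Tue: 08:23–12:47 = 4 h 24 min; less 45 min break → 3 h 39 min
Wed: 09:27–15:35 = 6 h 8 min; less 45 min break → 5 h 23 min
Thu: 10:09–18:02 = 7 h 53 min; less 45 min break → 7 h 8 min
Fri: 07:28–16:09 = 8 h 41 min; less 45 min break → 7 h 56 min
Sat: 05:14–09:24 = 4 h 10 min; less 45 min break → 3 h 25 min
Total: 9 h 0 min + 3 h 39 min + 5 h 23 min + 7 h 8 min + 7 h 56 min + 3 h 25 min = 36 h 31 min.

36.52 hours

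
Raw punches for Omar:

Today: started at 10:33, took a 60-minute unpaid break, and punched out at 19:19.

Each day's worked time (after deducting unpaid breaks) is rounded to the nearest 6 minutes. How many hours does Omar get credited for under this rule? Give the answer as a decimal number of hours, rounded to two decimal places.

7.80 hours

Today: 10:33–19:19 = 8 h 46 min − 60 min = 7 h 46 min → rounds to 7 h 48 min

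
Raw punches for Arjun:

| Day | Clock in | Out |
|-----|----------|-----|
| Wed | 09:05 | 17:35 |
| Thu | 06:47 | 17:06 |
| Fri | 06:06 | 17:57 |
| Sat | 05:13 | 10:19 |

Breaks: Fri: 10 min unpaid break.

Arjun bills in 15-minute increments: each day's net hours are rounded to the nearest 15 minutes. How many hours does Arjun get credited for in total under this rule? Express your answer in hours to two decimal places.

35.50 hours

Wed: 09:05–17:35 = 8 h 30 min → rounds to 8 h 30 min
Thu: 06:47–17:06 = 10 h 19 min → rounds to 10 h 15 min
Fri: 06:06–17:57 = 11 h 51 min − 10 min = 11 h 41 min → rounds to 11 h 45 min
Sat: 05:13–10:19 = 5 h 6 min → rounds to 5 h 0 min
Total credited: 35 h 30 min.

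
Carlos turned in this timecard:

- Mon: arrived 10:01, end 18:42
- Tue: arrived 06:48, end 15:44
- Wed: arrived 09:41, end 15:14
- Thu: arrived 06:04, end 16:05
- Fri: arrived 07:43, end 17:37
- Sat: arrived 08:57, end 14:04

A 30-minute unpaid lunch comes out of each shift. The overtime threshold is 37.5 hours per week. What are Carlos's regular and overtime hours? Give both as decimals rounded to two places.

Mon: 10:01–18:42 = 8 h 41 min; less 30 min break → 8 h 11 min
Tue: 06:48–15:44 = 8 h 56 min; less 30 min break → 8 h 26 min
Wed: 09:41–15:14 = 5 h 33 min; less 30 min break → 5 h 3 min
Thu: 06:04–16:05 = 10 h 1 min; less 30 min break → 9 h 31 min
Fri: 07:43–17:37 = 9 h 54 min; less 30 min break → 9 h 24 min
Sat: 08:57–14:04 = 5 h 7 min; less 30 min break → 4 h 37 min
Total worked: 45 h 12 min = 45.20 h.
Threshold 37.5 h → overtime 7 h 42 min, regular 37 h 30 min.

Regular 37.50 hours, overtime 7.70 hours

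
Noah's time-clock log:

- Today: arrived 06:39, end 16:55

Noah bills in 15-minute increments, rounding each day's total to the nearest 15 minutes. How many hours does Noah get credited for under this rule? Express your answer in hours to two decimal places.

Today: 06:39–16:55 = 10 h 16 min → rounds to 10 h 15 min

10.25 hours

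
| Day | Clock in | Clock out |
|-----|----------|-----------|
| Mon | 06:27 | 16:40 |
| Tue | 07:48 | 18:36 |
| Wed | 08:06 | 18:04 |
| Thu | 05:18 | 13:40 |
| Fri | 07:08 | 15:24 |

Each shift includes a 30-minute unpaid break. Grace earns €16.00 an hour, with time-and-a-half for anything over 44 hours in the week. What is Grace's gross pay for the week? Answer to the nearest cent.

€730.80

Mon: 06:27–16:40 = 10 h 13 min; less 30 min break → 9 h 43 min
Tue: 07:48–18:36 = 10 h 48 min; less 30 min break → 10 h 18 min
Wed: 08:06–18:04 = 9 h 58 min; less 30 min break → 9 h 28 min
Thu: 05:18–13:40 = 8 h 22 min; less 30 min break → 7 h 52 min
Fri: 07:08–15:24 = 8 h 16 min; less 30 min break → 7 h 46 min
Total worked: 45 h 7 min = 2707 min.
Regular 44 h 0 min = 2640 min at €16.00/h; overtime 1 h 7 min = 67 min at €24.00/h.
Pay = (2640 × €16.00 + 67 × €24.00) ÷ 60 = €730.80.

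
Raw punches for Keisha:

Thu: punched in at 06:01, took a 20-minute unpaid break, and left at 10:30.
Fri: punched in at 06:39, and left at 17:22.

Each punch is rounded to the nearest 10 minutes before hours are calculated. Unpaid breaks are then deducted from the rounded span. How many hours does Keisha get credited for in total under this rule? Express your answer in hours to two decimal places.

14.83 hours

Thu: in 06:01→06:00, out 10:30→10:30; 4 h 30 min − 20 min = 4 h 10 min
Fri: in 06:39→06:40, out 17:22→17:20; 10 h 40 min
Total credited: 14 h 50 min.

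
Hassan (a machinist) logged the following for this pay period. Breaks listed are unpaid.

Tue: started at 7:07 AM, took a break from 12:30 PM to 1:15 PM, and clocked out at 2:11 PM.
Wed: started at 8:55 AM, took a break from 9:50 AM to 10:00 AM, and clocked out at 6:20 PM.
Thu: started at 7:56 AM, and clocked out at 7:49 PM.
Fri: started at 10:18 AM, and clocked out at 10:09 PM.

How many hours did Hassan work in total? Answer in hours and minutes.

39 h 18 min

Tue: 7:07 AM–2:11 PM = 7 h 4 min; less 45 min break → 6 h 19 min
Wed: 8:55 AM–6:20 PM = 9 h 25 min; less 10 min break → 9 h 15 min
Thu: 7:56 AM–7:49 PM = 11 h 53 min
Fri: 10:18 AM–10:09 PM = 11 h 51 min
Total: 6 h 19 min + 9 h 15 min + 11 h 53 min + 11 h 51 min = 39 h 18 min.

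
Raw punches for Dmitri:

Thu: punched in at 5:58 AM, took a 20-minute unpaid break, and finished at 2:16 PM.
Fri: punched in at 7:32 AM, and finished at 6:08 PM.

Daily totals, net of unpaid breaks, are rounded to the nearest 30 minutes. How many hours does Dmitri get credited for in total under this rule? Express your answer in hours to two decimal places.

18.50 hours

Thu: 5:58 AM–2:16 PM = 8 h 18 min − 20 min = 7 h 58 min → rounds to 8 h 0 min
Fri: 7:32 AM–6:08 PM = 10 h 36 min → rounds to 10 h 30 min
Total credited: 18 h 30 min.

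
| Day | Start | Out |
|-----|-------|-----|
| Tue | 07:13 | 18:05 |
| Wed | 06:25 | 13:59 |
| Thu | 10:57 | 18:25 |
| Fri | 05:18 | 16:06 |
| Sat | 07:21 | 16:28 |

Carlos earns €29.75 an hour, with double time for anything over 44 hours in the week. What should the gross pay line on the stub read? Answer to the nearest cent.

€1417.09

Tue: 07:13–18:05 = 10 h 52 min
Wed: 06:25–13:59 = 7 h 34 min
Thu: 10:57–18:25 = 7 h 28 min
Fri: 05:18–16:06 = 10 h 48 min
Sat: 07:21–16:28 = 9 h 7 min
Total worked: 45 h 49 min = 2749 min.
Regular 44 h 0 min = 2640 min at €29.75/h; overtime 1 h 49 min = 109 min at €59.50/h.
Pay = (2640 × €29.75 + 109 × €59.50) ÷ 60 = €1417.09.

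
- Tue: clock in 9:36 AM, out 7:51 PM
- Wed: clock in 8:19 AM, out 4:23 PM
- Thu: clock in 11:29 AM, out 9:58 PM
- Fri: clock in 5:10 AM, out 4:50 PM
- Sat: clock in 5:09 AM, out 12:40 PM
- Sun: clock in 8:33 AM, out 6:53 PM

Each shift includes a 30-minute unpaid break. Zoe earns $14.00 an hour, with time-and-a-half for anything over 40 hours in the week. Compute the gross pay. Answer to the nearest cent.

Tue: 9:36 AM–7:51 PM = 10 h 15 min; less 30 min break → 9 h 45 min
Wed: 8:19 AM–4:23 PM = 8 h 4 min; less 30 min break → 7 h 34 min
Thu: 11:29 AM–9:58 PM = 10 h 29 min; less 30 min break → 9 h 59 min
Fri: 5:10 AM–4:50 PM = 11 h 40 min; less 30 min break → 11 h 10 min
Sat: 5:09 AM–12:40 PM = 7 h 31 min; less 30 min break → 7 h 1 min
Sun: 8:33 AM–6:53 PM = 10 h 20 min; less 30 min break → 9 h 50 min
Total worked: 55 h 19 min = 3319 min.
Regular 40 h 0 min = 2400 min at $14.00/h; overtime 15 h 19 min = 919 min at $21.00/h.
Pay = (2400 × $14.00 + 919 × $21.00) ÷ 60 = $881.65.

$881.65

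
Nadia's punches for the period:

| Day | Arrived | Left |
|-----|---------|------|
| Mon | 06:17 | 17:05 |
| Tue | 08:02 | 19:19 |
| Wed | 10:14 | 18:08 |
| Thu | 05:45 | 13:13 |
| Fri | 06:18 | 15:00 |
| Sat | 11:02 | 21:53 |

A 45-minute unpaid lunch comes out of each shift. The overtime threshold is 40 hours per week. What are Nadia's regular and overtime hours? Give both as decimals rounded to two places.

Mon: 06:17–17:05 = 10 h 48 min; less 45 min break → 10 h 3 min
Tue: 08:02–19:19 = 11 h 17 min; less 45 min break → 10 h 32 min
Wed: 10:14–18:08 = 7 h 54 min; less 45 min break → 7 h 9 min
Thu: 05:45–13:13 = 7 h 28 min; less 45 min break → 6 h 43 min
Fri: 06:18–15:00 = 8 h 42 min; less 45 min break → 7 h 57 min
Sat: 11:02–21:53 = 10 h 51 min; less 45 min break → 10 h 6 min
Total worked: 52 h 30 min = 52.50 h.
Threshold 40 h → overtime 12 h 30 min, regular 40 h 0 min.

Regular 40.00 hours, overtime 12.50 hours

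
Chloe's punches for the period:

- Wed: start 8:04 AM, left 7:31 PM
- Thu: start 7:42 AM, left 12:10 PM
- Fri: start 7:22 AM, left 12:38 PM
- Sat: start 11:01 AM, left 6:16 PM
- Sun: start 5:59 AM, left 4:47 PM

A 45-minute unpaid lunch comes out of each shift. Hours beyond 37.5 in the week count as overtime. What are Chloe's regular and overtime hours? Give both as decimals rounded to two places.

Wed: 8:04 AM–7:31 PM = 11 h 27 min; less 45 min break → 10 h 42 min
Thu: 7:42 AM–12:10 PM = 4 h 28 min; less 45 min break → 3 h 43 min
Fri: 7:22 AM–12:38 PM = 5 h 16 min; less 45 min break → 4 h 31 min
Sat: 11:01 AM–6:16 PM = 7 h 15 min; less 45 min break → 6 h 30 min
Sun: 5:59 AM–4:47 PM = 10 h 48 min; less 45 min break → 10 h 3 min
Total worked: 35 h 29 min = 35.48 h.
Threshold 37.5 h → overtime 0 h 0 min, regular 35 h 29 min.

Regular 35.48 hours, overtime 0.00 hours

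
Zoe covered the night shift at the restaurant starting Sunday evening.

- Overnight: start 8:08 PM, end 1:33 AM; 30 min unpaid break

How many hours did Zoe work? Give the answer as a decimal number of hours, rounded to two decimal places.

4.92 hours

Overnight: 8:08 PM → midnight = 3 h 52 min; midnight → 1:33 AM = 1 h 33 min; span 5 h 25 min; less 30 min break → 4 h 55 min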